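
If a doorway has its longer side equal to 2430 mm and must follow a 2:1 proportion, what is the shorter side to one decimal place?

2:1 = 2.00000.
Shorter side = 2430 ÷ 2.00000 ≈ 1215.000 → 1215.0 mm.

1215.0 mm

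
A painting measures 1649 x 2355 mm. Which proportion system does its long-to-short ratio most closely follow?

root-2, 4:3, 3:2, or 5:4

Ratio = 2355 / 1649 ≈ 1.428.
Distances: root-2 1.414 (Δ 0.014); 4:3 1.333 (Δ 0.095); 3:2 1.500 (Δ 0.072); 5:4 1.250 (Δ 0.178).

root-2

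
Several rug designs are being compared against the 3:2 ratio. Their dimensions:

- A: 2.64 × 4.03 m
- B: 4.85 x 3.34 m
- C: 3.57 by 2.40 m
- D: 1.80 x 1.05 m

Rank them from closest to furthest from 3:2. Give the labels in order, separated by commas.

Ratios: A = 4.03 / 2.64 ≈ 1.527; B = 4.85 / 3.34 ≈ 1.452; C = 3.57 / 2.40 ≈ 1.488; D = 1.80 / 1.05 ≈ 1.714.
|Δ from 1.500|: A 0.027; B 0.048; C 0.012; D 0.214.

C, A, B, D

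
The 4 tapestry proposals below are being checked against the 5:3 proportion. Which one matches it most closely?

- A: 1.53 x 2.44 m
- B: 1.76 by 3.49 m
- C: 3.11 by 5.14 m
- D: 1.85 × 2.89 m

Target 5:3 ≈ 1.667.
A: 1.595 (Δ0.072)  B: 1.983 (Δ0.316)  C: 1.653 (Δ0.014)  D: 1.562 (Δ0.105)

C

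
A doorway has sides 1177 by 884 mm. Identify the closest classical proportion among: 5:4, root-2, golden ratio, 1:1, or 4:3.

1177/884 ≈ 1.331. Nearest candidates are 4:3 (1.333, off by 0.002) and 5:4 (1.250, off by 0.081).

4:3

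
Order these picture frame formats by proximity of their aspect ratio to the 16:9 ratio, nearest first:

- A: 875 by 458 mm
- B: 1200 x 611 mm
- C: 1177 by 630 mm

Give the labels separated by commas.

C, A, B

A: 875/458 ≈ 1.910 → |1.910 − 1.778| = 0.132
B: 1200/611 ≈ 1.964 → |1.964 − 1.778| = 0.186
C: 1177/630 ≈ 1.868 → |1.868 − 1.778| = 0.090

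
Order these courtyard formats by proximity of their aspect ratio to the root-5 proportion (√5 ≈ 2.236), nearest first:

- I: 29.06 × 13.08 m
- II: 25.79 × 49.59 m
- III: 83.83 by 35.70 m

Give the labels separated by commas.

Ratios: I = 29.06 / 13.08 ≈ 2.222; II = 49.59 / 25.79 ≈ 1.923; III = 83.83 / 35.70 ≈ 2.348.
|Δ from 2.236|: I 0.014; II 0.313; III 0.112.

I, III, II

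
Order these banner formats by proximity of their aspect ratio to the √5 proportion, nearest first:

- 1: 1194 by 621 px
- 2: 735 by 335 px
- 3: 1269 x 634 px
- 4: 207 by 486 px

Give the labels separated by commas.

2, 4, 3, 1

1: 1194/621 ≈ 1.923 → |1.923 − 2.236| = 0.313
2: 735/335 ≈ 2.194 → |2.194 − 2.236| = 0.042
3: 1269/634 ≈ 2.002 → |2.002 − 2.236| = 0.234
4: 486/207 ≈ 2.348 → |2.348 − 2.236| = 0.112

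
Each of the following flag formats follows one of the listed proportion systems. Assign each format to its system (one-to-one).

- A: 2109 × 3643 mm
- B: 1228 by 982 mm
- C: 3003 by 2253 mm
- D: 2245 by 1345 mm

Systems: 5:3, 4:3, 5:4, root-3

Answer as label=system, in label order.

Ratios: A ≈ 1.727; B ≈ 1.251; C ≈ 1.333; D ≈ 1.669.
Targets: 5:3 ≈ 1.667; 4:3 ≈ 1.333; 5:4 ≈ 1.250; root-3 ≈ 1.732.

A=root-3, B=5:4, C=4:3, D=5:3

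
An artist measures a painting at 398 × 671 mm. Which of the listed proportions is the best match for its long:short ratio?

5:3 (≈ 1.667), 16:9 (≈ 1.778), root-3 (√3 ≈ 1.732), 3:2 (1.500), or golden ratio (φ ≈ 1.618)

5:3

Ratio = 671 / 398 ≈ 1.686.
Distances: 5:3 1.667 (Δ 0.019); 16:9 1.778 (Δ 0.092); root-3 1.732 (Δ 0.046); 3:2 1.500 (Δ 0.186); golden ratio 1.618 (Δ 0.068).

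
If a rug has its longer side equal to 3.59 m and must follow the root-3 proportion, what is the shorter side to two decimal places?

root-3 ≈ 1.73205.
Shorter side = 3.59 ÷ 1.73205 ≈ 2.0727 → 2.07 m.

2.07 m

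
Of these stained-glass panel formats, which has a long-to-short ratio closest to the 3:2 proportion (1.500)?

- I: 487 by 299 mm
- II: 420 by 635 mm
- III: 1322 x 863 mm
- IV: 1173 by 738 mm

II

Target 3:2 ≈ 1.500.
I: 1.629 (Δ0.129)  II: 1.512 (Δ0.012)  III: 1.532 (Δ0.032)  IV: 1.589 (Δ0.089)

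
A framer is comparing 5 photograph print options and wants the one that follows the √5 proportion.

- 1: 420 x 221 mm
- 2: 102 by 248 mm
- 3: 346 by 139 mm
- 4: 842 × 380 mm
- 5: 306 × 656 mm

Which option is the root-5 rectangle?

Ratios (long/short): 1 ≈ 1.900; 2 ≈ 2.431; 3 ≈ 2.489; 4 ≈ 2.216; 5 ≈ 2.144.
root-5 ≈ 2.236; option 4 is nearest (Δ 0.020).

4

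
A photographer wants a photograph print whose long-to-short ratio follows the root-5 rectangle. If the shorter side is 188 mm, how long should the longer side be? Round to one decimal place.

root-5 ≈ 2.23607.
Longer side = 188 × 2.23607 ≈ 420.381 → 420.4 mm.

420.4 mm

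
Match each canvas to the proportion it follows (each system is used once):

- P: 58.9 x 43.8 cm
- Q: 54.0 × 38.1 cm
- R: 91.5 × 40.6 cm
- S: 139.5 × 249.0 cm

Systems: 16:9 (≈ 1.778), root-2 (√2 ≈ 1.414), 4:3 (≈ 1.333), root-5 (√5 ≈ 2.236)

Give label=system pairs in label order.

Ratios: P ≈ 1.345; Q ≈ 1.417; R ≈ 2.254; S ≈ 1.785.
Targets: 16:9 ≈ 1.778; root-2 ≈ 1.414; 4:3 ≈ 1.333; root-5 ≈ 2.236.

P=4:3, Q=root-2, R=root-5, S=16:9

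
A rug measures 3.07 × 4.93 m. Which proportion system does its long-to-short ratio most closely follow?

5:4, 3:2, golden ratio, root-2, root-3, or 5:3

golden ratio

4.93/3.07 ≈ 1.606. Nearest candidates are golden ratio (1.618, off by 0.012) and 5:3 (1.667, off by 0.061).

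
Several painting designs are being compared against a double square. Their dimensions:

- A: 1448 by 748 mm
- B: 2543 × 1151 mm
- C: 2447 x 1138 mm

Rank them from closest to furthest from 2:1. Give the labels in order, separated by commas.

A, C, B

A: 1448/748 ≈ 1.936 → |1.936 − 2.000| = 0.064
B: 2543/1151 ≈ 2.209 → |2.209 − 2.000| = 0.209
C: 2447/1138 ≈ 2.150 → |2.150 − 2.000| = 0.150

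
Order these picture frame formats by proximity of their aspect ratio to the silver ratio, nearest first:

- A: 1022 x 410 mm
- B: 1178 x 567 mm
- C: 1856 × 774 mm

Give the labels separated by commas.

A: 1022/410 ≈ 2.493 → |2.493 − 2.414| = 0.079
B: 1178/567 ≈ 2.078 → |2.078 − 2.414| = 0.336
C: 1856/774 ≈ 2.398 → |2.398 − 2.414| = 0.016

C, A, B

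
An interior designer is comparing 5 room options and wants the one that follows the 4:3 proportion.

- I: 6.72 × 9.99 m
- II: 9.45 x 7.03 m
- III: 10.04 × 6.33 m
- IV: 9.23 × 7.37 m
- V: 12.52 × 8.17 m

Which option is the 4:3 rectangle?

II

Ratios (long/short): I ≈ 1.487; II ≈ 1.344; III ≈ 1.586; IV ≈ 1.252; V ≈ 1.532.
4:3 ≈ 1.333; option II is nearest (Δ 0.011).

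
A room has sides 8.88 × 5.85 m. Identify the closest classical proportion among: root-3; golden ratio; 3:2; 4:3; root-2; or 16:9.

Ratio = 8.88 / 5.85 ≈ 1.518.
Distances: root-3 1.732 (Δ 0.214); golden ratio 1.618 (Δ 0.100); 3:2 1.500 (Δ 0.018); 4:3 1.333 (Δ 0.185); root-2 1.414 (Δ 0.104); 16:9 1.778 (Δ 0.260).

3:2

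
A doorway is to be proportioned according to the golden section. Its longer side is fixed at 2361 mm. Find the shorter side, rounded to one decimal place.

1459.2 mm

golden ratio ≈ 1.61803.
Shorter side = 2361 ÷ 1.61803 ≈ 1459.182 → 1459.2 mm.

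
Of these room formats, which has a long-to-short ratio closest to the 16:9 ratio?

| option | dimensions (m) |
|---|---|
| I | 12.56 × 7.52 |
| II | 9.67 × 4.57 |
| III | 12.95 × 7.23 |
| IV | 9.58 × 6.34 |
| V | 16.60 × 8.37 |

Ratios (long/short): I ≈ 1.670; II ≈ 2.116; III ≈ 1.791; IV ≈ 1.511; V ≈ 1.983.
16:9 ≈ 1.778; option III is nearest (Δ 0.013).

III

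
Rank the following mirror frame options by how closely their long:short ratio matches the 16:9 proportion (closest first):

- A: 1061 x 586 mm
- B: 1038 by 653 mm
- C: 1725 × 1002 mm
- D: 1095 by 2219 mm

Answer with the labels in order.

A: 1061/586 ≈ 1.811 → |1.811 − 1.778| = 0.033
B: 1038/653 ≈ 1.590 → |1.590 − 1.778| = 0.188
C: 1725/1002 ≈ 1.722 → |1.722 − 1.778| = 0.056
D: 2219/1095 ≈ 2.026 → |2.026 − 1.778| = 0.248

A, C, B, D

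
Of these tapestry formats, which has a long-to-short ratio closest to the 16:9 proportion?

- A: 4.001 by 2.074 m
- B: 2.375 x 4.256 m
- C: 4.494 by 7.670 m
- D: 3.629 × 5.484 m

B

Target 16:9 ≈ 1.778.
A: 1.929 (Δ0.151)  B: 1.792 (Δ0.014)  C: 1.707 (Δ0.071)  D: 1.511 (Δ0.267)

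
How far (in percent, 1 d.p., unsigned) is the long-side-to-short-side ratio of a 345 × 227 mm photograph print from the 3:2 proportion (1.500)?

1.3%

Ratio = 345 / 227 ≈ 1.5198.
Ideal 3:2 = 1.5000. |1.5198 − 1.5000| / 1.5000 ≈ 1.32% → 1.3%.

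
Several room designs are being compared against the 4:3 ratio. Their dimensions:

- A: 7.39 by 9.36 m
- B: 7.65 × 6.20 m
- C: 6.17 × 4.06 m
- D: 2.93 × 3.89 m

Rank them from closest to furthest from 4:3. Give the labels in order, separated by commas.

D, A, B, C

A: 9.36/7.39 ≈ 1.267 → |1.267 − 1.333| = 0.066
B: 7.65/6.20 ≈ 1.234 → |1.234 − 1.333| = 0.099
C: 6.17/4.06 ≈ 1.520 → |1.520 − 1.333| = 0.187
D: 3.89/2.93 ≈ 1.328 → |1.328 − 1.333| = 0.005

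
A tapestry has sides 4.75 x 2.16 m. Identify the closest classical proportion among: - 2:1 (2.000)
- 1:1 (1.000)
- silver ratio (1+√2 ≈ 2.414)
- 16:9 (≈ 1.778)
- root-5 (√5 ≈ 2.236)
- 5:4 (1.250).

Ratio = 4.75 / 2.16 ≈ 2.199.
Distances: 2:1 2.000 (Δ 0.199); 1:1 1.000 (Δ 1.199); silver ratio 2.414 (Δ 0.215); 16:9 1.778 (Δ 0.421); root-5 2.236 (Δ 0.037); 5:4 1.250 (Δ 0.949).

root-5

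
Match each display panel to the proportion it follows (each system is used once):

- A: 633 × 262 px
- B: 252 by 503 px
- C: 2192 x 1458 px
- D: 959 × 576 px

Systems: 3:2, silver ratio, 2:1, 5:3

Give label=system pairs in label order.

A = 633/262 ≈ 2.416 → silver ratio (2.414)
B = 503/252 ≈ 1.996 → 2:1 (2.000)
C = 2192/1458 ≈ 1.503 → 3:2 (1.500)
D = 959/576 ≈ 1.665 → 5:3 (1.667)

A=silver ratio, B=2:1, C=3:2, D=5:3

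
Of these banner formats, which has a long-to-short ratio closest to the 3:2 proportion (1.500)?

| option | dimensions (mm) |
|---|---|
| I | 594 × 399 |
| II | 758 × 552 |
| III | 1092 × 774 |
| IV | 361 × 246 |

Ratios (long/short): I ≈ 1.489; II ≈ 1.373; III ≈ 1.411; IV ≈ 1.467.
3:2 ≈ 1.500; option I is nearest (Δ 0.011).

I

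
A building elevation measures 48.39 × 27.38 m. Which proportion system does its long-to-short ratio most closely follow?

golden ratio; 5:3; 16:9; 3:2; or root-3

48.39/27.38 ≈ 1.767. Nearest candidates are 16:9 (1.778, off by 0.011) and root-3 (1.732, off by 0.035).

16:9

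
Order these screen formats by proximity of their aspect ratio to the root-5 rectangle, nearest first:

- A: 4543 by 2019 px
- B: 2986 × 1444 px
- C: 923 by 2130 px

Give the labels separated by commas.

A, C, B

A: 4543/2019 ≈ 2.250 → |2.250 − 2.236| = 0.014
B: 2986/1444 ≈ 2.068 → |2.068 − 2.236| = 0.168
C: 2130/923 ≈ 2.308 → |2.308 − 2.236| = 0.072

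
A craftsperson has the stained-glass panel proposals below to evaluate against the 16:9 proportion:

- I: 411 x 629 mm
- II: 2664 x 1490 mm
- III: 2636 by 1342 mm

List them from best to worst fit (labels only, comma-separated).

II, III, I

I: 629/411 ≈ 1.530 → |1.530 − 1.778| = 0.248
II: 2664/1490 ≈ 1.788 → |1.788 − 1.778| = 0.010
III: 2636/1342 ≈ 1.964 → |1.964 − 1.778| = 0.186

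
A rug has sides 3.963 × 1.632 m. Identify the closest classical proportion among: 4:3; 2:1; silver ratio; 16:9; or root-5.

silver ratio

Ratio = 3.963 / 1.632 ≈ 2.428.
Distances: 4:3 1.333 (Δ 1.095); 2:1 2.000 (Δ 0.428); silver ratio 2.414 (Δ 0.014); 16:9 1.778 (Δ 0.650); root-5 2.236 (Δ 0.192).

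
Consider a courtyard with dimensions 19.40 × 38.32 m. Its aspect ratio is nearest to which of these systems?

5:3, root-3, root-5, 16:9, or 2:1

2:1

38.32/19.40 ≈ 1.975. Nearest candidates are 2:1 (2.000, off by 0.025) and 16:9 (1.778, off by 0.197).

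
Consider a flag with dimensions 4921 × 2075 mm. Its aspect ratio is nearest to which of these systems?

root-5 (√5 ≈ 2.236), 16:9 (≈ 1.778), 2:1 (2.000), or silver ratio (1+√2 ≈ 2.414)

Ratio = 4921 / 2075 ≈ 2.372.
Distances: root-5 2.236 (Δ 0.136); 16:9 1.778 (Δ 0.594); 2:1 2.000 (Δ 0.372); silver ratio 2.414 (Δ 0.042).

silver ratio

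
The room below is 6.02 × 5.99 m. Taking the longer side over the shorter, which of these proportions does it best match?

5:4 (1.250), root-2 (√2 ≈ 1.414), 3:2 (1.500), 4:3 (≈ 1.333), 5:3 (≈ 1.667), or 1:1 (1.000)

Ratio = 6.02 / 5.99 ≈ 1.005.
Distances: 5:4 1.250 (Δ 0.245); root-2 1.414 (Δ 0.409); 3:2 1.500 (Δ 0.495); 4:3 1.333 (Δ 0.328); 5:3 1.667 (Δ 0.662); 1:1 1.000 (Δ 0.005).

1:1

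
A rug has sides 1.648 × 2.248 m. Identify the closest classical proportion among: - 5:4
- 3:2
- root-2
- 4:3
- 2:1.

2.248/1.648 ≈ 1.364. Nearest candidates are 4:3 (1.333, off by 0.031) and root-2 (1.414, off by 0.050).

4:3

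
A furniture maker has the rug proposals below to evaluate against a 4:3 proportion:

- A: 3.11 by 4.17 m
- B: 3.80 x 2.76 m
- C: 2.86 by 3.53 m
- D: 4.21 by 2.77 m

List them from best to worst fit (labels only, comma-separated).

A: 4.17/3.11 ≈ 1.341 → |1.341 − 1.333| = 0.008
B: 3.80/2.76 ≈ 1.377 → |1.377 − 1.333| = 0.044
C: 3.53/2.86 ≈ 1.234 → |1.234 − 1.333| = 0.099
D: 4.21/2.77 ≈ 1.520 → |1.520 − 1.333| = 0.187

A, B, C, D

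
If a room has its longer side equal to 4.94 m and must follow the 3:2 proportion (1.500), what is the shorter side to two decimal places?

3.29 m

3:2 = 1.50000.
Shorter side = 4.94 ÷ 1.50000 ≈ 3.2933 → 3.29 m.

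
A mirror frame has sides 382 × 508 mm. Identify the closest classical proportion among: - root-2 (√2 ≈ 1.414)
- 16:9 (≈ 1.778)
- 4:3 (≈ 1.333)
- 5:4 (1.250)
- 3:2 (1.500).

508/382 ≈ 1.330. Nearest candidates are 4:3 (1.333, off by 0.003) and 5:4 (1.250, off by 0.080).

4:3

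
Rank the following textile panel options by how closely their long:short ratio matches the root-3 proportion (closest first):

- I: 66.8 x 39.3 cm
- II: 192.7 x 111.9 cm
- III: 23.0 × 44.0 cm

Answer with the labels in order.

II, I, III

I: 66.8/39.3 ≈ 1.700 → |1.700 − 1.732| = 0.032
II: 192.7/111.9 ≈ 1.722 → |1.722 − 1.732| = 0.010
III: 44.0/23.0 ≈ 1.913 → |1.913 − 1.732| = 0.181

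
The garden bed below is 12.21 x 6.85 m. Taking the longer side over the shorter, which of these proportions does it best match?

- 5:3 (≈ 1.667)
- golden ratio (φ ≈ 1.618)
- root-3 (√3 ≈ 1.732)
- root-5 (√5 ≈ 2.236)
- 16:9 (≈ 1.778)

12.21/6.85 ≈ 1.782. Nearest candidates are 16:9 (1.778, off by 0.004) and root-3 (1.732, off by 0.050).

16:9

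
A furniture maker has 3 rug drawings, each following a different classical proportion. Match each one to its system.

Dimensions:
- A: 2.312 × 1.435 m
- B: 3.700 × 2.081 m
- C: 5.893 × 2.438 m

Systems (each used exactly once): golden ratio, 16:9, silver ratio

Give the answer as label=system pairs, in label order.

A=golden ratio, B=16:9, C=silver ratio

A = 2.312/1.435 ≈ 1.611 → golden ratio (1.618)
B = 3.700/2.081 ≈ 1.778 → 16:9 (1.778)
C = 5.893/2.438 ≈ 2.417 → silver ratio (2.414)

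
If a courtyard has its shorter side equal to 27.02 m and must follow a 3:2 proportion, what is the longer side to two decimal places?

40.53 m

3:2 = 1.50000.
Longer side = 27.02 × 1.50000 ≈ 40.5300 → 40.53 m.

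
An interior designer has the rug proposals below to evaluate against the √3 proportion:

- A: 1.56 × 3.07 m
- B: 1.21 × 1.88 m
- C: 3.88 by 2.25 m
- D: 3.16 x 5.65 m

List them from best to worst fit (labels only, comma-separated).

C, D, B, A

Ratios: A = 3.07 / 1.56 ≈ 1.968; B = 1.88 / 1.21 ≈ 1.554; C = 3.88 / 2.25 ≈ 1.724; D = 5.65 / 3.16 ≈ 1.788.
|Δ from 1.732|: A 0.236; B 0.178; C 0.008; D 0.056.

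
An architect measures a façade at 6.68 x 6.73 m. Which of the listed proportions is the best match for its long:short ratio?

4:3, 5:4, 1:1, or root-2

1:1

Ratio = 6.73 / 6.68 ≈ 1.007.
Distances: 4:3 1.333 (Δ 0.326); 5:4 1.250 (Δ 0.243); 1:1 1.000 (Δ 0.007); root-2 1.414 (Δ 0.407).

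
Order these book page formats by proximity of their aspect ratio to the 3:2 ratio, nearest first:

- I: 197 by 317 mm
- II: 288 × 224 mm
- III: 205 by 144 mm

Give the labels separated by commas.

III, I, II

Ratios: I = 317 / 197 ≈ 1.609; II = 288 / 224 ≈ 1.286; III = 205 / 144 ≈ 1.424.
|Δ from 1.500|: I 0.109; II 0.214; III 0.076.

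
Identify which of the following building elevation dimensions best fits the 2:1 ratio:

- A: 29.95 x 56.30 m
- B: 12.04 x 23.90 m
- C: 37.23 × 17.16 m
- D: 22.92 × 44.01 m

Target 2:1 ≈ 2.000.
A: 1.880 (Δ0.120)  B: 1.985 (Δ0.015)  C: 2.170 (Δ0.170)  D: 1.920 (Δ0.080)

B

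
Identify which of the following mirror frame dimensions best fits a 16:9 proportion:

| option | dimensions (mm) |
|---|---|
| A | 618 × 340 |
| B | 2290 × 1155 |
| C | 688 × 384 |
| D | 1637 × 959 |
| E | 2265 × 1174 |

C

Target 16:9 ≈ 1.778.
A: 1.818 (Δ0.040)  B: 1.983 (Δ0.205)  C: 1.792 (Δ0.014)  D: 1.707 (Δ0.071)  E: 1.929 (Δ0.151)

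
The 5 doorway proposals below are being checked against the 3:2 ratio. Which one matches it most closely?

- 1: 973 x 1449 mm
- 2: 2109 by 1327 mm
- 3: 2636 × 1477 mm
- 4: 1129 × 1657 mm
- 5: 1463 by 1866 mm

Ratios (long/short): 1 ≈ 1.489; 2 ≈ 1.589; 3 ≈ 1.785; 4 ≈ 1.468; 5 ≈ 1.275.
3:2 ≈ 1.500; option 1 is nearest (Δ 0.011).

1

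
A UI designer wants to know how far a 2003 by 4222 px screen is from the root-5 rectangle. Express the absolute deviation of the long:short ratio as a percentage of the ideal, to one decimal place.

5.7%

Ratio = 4222 / 2003 ≈ 2.1078.
Ideal root-5 ≈ 2.2361. |2.1078 − 2.2361| / 2.2361 ≈ 5.74% → 5.7%.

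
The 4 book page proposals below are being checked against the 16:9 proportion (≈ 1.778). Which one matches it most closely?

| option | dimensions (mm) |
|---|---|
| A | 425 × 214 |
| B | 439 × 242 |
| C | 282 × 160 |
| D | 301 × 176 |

Ratios (long/short): A ≈ 1.986; B ≈ 1.814; C ≈ 1.762; D ≈ 1.710.
16:9 ≈ 1.778; option C is nearest (Δ 0.016).

C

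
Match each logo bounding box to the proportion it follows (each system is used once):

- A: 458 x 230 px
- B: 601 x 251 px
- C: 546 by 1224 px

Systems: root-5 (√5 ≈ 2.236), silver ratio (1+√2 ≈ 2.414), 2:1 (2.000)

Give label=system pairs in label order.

A=2:1, B=silver ratio, C=root-5

A = 458/230 ≈ 1.991 → 2:1 (2.000)
B = 601/251 ≈ 2.394 → silver ratio (2.414)
C = 1224/546 ≈ 2.242 → root-5 (2.236)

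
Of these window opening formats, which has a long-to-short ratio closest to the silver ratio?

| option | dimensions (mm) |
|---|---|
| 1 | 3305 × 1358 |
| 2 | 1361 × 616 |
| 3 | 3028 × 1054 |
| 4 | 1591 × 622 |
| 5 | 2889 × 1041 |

1

Ratios (long/short): 1 ≈ 2.434; 2 ≈ 2.209; 3 ≈ 2.873; 4 ≈ 2.558; 5 ≈ 2.775.
silver ratio ≈ 2.414; option 1 is nearest (Δ 0.020).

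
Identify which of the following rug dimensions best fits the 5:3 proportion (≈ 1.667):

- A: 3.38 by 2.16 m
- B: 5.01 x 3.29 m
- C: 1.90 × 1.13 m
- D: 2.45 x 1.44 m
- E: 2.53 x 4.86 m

C

Ratios (long/short): A ≈ 1.565; B ≈ 1.523; C ≈ 1.681; D ≈ 1.701; E ≈ 1.921.
5:3 ≈ 1.667; option C is nearest (Δ 0.014).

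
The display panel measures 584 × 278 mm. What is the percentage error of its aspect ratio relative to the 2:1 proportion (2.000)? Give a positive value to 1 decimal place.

5.0%

Ratio = 584 / 278 ≈ 2.1007.
Ideal 2:1 = 2.0000. |2.1007 − 2.0000| / 2.0000 ≈ 5.03% → 5.0%.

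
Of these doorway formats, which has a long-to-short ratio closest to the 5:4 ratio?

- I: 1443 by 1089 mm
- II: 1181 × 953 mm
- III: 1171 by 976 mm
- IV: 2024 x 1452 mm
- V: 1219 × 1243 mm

Target 5:4 ≈ 1.250.
I: 1.325 (Δ0.075)  II: 1.239 (Δ0.011)  III: 1.200 (Δ0.050)  IV: 1.394 (Δ0.144)  V: 1.020 (Δ0.230)

II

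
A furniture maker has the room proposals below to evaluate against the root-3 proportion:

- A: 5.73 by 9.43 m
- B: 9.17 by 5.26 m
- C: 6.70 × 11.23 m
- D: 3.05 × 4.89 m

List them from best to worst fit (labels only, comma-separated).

A: 9.43/5.73 ≈ 1.646 → |1.646 − 1.732| = 0.086
B: 9.17/5.26 ≈ 1.743 → |1.743 − 1.732| = 0.011
C: 11.23/6.70 ≈ 1.676 → |1.676 − 1.732| = 0.056
D: 4.89/3.05 ≈ 1.603 → |1.603 − 1.732| = 0.129

B, C, A, D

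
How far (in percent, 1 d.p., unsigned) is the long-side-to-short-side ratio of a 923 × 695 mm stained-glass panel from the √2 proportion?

6.1%

Ratio = 923 / 695 ≈ 1.3281.
Ideal root-2 ≈ 1.4142. |1.3281 − 1.4142| / 1.4142 ≈ 6.09% → 6.1%.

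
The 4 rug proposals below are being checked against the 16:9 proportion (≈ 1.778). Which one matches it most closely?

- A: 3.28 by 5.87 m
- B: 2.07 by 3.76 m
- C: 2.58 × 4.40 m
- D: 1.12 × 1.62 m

A

Ratios (long/short): A ≈ 1.790; B ≈ 1.816; C ≈ 1.705; D ≈ 1.446.
16:9 ≈ 1.778; option A is nearest (Δ 0.012).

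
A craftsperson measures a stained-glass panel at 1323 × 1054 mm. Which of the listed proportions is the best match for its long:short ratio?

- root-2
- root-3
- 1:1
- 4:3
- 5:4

5:4

1323/1054 ≈ 1.255. Nearest candidates are 5:4 (1.250, off by 0.005) and 4:3 (1.333, off by 0.078).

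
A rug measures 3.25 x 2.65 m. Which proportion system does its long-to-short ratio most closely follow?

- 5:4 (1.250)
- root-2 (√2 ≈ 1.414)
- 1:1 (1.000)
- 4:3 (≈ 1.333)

5:4

3.25/2.65 ≈ 1.226. Nearest candidates are 5:4 (1.250, off by 0.024) and 4:3 (1.333, off by 0.107).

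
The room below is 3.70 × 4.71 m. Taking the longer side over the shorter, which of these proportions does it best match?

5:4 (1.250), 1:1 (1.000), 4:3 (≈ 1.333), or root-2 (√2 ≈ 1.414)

5:4

Ratio = 4.71 / 3.70 ≈ 1.273.
Distances: 5:4 1.250 (Δ 0.023); 1:1 1.000 (Δ 0.273); 4:3 1.333 (Δ 0.060); root-2 1.414 (Δ 0.141).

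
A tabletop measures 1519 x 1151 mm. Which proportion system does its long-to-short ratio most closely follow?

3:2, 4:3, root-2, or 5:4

Ratio = 1519 / 1151 ≈ 1.320.
Distances: 3:2 1.500 (Δ 0.180); 4:3 1.333 (Δ 0.013); root-2 1.414 (Δ 0.094); 5:4 1.250 (Δ 0.070).

4:3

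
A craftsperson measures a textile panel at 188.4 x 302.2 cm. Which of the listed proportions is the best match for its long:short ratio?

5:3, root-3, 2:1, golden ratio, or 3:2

golden ratio

Ratio = 302.2 / 188.4 ≈ 1.604.
Distances: 5:3 1.667 (Δ 0.063); root-3 1.732 (Δ 0.128); 2:1 2.000 (Δ 0.396); golden ratio 1.618 (Δ 0.014); 3:2 1.500 (Δ 0.104).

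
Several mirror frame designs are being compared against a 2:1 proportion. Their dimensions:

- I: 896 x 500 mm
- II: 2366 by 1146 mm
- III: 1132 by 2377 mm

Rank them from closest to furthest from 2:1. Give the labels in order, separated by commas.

Ratios: I = 896 / 500 ≈ 1.792; II = 2366 / 1146 ≈ 2.065; III = 2377 / 1132 ≈ 2.100.
|Δ from 2.000|: I 0.208; II 0.065; III 0.100.

II, III, I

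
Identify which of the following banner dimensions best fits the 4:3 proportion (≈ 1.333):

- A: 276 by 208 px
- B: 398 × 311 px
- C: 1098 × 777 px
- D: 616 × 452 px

Ratios (long/short): A ≈ 1.327; B ≈ 1.280; C ≈ 1.413; D ≈ 1.363.
4:3 ≈ 1.333; option A is nearest (Δ 0.006).

A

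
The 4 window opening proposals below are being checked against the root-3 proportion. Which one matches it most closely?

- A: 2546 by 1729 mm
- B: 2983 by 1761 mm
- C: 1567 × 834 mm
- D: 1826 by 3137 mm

Target root-3 ≈ 1.732.
A: 1.473 (Δ0.259)  B: 1.694 (Δ0.038)  C: 1.879 (Δ0.147)  D: 1.718 (Δ0.014)

D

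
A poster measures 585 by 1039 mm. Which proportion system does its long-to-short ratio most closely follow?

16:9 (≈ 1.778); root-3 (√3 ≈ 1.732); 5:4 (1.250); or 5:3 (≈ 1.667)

16:9

Ratio = 1039 / 585 ≈ 1.776.
Distances: 16:9 1.778 (Δ 0.002); root-3 1.732 (Δ 0.044); 5:4 1.250 (Δ 0.526); 5:3 1.667 (Δ 0.109).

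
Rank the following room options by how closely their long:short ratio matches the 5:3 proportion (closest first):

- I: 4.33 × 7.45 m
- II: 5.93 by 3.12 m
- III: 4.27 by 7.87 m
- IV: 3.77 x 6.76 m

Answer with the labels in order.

I, IV, III, II

I: 7.45/4.33 ≈ 1.721 → |1.721 − 1.667| = 0.054
II: 5.93/3.12 ≈ 1.901 → |1.901 − 1.667| = 0.234
III: 7.87/4.27 ≈ 1.843 → |1.843 − 1.667| = 0.176
IV: 6.76/3.77 ≈ 1.793 → |1.793 − 1.667| = 0.126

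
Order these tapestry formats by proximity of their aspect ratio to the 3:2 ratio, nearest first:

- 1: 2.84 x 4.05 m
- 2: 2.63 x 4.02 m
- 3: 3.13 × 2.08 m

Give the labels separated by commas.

3, 2, 1

1: 4.05/2.84 ≈ 1.426 → |1.426 − 1.500| = 0.074
2: 4.02/2.63 ≈ 1.529 → |1.529 − 1.500| = 0.029
3: 3.13/2.08 ≈ 1.505 → |1.505 − 1.500| = 0.005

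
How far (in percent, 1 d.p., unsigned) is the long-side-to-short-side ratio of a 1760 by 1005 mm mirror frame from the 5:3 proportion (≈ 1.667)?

Ratio = 1760 / 1005 ≈ 1.7512.
Ideal 5:3 ≈ 1.6667. |1.7512 − 1.6667| / 1.6667 ≈ 5.07% → 5.1%.

5.1%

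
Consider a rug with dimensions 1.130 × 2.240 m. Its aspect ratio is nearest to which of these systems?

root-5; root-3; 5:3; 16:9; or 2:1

2:1

2.240/1.130 ≈ 1.982. Nearest candidates are 2:1 (2.000, off by 0.018) and 16:9 (1.778, off by 0.204).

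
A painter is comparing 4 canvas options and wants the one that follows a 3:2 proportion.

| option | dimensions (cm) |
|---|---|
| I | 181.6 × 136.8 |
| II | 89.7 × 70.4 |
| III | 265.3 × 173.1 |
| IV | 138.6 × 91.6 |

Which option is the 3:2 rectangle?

IV

Ratios (long/short): I ≈ 1.327; II ≈ 1.274; III ≈ 1.533; IV ≈ 1.513.
3:2 ≈ 1.500; option IV is nearest (Δ 0.013).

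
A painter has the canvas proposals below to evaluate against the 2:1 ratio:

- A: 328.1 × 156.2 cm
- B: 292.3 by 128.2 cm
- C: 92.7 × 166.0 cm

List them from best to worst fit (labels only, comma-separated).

A, C, B

A: 328.1/156.2 ≈ 2.101 → |2.101 − 2.000| = 0.101
B: 292.3/128.2 ≈ 2.280 → |2.280 − 2.000| = 0.280
C: 166.0/92.7 ≈ 1.791 → |1.791 − 2.000| = 0.209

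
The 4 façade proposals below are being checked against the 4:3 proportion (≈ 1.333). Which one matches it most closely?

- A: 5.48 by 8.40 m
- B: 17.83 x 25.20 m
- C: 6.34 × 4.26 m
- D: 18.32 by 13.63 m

D

Target 4:3 ≈ 1.333.
A: 1.533 (Δ0.200)  B: 1.413 (Δ0.080)  C: 1.488 (Δ0.155)  D: 1.344 (Δ0.011)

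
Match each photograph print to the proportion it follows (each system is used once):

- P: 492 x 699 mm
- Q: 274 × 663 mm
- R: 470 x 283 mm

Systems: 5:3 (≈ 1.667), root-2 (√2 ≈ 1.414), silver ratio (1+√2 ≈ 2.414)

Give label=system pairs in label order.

P=root-2, Q=silver ratio, R=5:3

Ratios: P ≈ 1.421; Q ≈ 2.420; R ≈ 1.661.
Targets: 5:3 ≈ 1.667; root-2 ≈ 1.414; silver ratio ≈ 2.414.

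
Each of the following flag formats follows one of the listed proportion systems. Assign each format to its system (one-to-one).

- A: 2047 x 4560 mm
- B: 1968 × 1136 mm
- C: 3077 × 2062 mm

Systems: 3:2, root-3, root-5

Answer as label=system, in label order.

A = 4560/2047 ≈ 2.228 → root-5 (2.236)
B = 1968/1136 ≈ 1.732 → root-3 (1.732)
C = 3077/2062 ≈ 1.492 → 3:2 (1.500)

A=root-5, B=root-3, C=3:2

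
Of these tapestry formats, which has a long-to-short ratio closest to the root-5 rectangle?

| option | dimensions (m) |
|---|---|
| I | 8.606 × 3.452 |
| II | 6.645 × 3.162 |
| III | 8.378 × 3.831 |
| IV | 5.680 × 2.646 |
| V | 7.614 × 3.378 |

Ratios (long/short): I ≈ 2.493; II ≈ 2.102; III ≈ 2.187; IV ≈ 2.147; V ≈ 2.254.
root-5 ≈ 2.236; option V is nearest (Δ 0.018).

V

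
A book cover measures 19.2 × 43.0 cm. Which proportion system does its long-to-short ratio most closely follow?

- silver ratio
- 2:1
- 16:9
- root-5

43.0/19.2 ≈ 2.240. Nearest candidates are root-5 (2.236, off by 0.004) and silver ratio (2.414, off by 0.174).

root-5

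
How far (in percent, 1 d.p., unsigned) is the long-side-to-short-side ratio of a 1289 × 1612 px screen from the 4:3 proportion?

6.2%

Ratio = 1612 / 1289 ≈ 1.2506.
Ideal 4:3 ≈ 1.3333. |1.2506 − 1.3333| / 1.3333 ≈ 6.20% → 6.2%.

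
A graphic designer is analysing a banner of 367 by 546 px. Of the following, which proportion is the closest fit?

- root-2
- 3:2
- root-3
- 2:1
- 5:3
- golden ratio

3:2

546/367 ≈ 1.488. Nearest candidates are 3:2 (1.500, off by 0.012) and root-2 (1.414, off by 0.074).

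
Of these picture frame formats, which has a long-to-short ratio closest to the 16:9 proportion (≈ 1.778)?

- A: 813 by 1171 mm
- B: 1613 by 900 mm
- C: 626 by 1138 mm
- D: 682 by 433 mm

Ratios (long/short): A ≈ 1.440; B ≈ 1.792; C ≈ 1.818; D ≈ 1.575.
16:9 ≈ 1.778; option B is nearest (Δ 0.014).

B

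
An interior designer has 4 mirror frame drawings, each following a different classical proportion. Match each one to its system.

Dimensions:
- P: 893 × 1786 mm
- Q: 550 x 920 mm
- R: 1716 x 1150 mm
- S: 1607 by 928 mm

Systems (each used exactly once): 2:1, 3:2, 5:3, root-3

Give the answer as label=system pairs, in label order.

Ratios: P ≈ 2.000; Q ≈ 1.673; R ≈ 1.492; S ≈ 1.732.
Targets: 2:1 ≈ 2.000; 3:2 ≈ 1.500; 5:3 ≈ 1.667; root-3 ≈ 1.732.

P=2:1, Q=5:3, R=3:2, S=root-3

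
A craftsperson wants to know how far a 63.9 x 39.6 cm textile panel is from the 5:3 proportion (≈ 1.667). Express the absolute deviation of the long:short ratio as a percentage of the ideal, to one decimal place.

3.2%

Ratio = 63.9 / 39.6 ≈ 1.6136.
Ideal 5:3 ≈ 1.6667. |1.6136 − 1.6667| / 1.6667 ≈ 3.19% → 3.2%.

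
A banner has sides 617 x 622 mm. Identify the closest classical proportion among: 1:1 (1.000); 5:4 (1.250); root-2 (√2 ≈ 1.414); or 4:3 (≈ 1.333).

1:1

622/617 ≈ 1.008. Nearest candidates are 1:1 (1.000, off by 0.008) and 5:4 (1.250, off by 0.242).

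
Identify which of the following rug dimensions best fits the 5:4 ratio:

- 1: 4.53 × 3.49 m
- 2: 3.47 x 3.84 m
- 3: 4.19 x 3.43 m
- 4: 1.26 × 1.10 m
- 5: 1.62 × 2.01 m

5

Ratios (long/short): 1 ≈ 1.298; 2 ≈ 1.107; 3 ≈ 1.222; 4 ≈ 1.145; 5 ≈ 1.241.
5:4 ≈ 1.250; option 5 is nearest (Δ 0.009).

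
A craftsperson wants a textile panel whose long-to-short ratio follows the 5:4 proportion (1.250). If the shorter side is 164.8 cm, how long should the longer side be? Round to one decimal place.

206.0 cm

5:4 = 1.25000.
Longer side = 164.8 × 1.25000 ≈ 206.000 → 206.0 cm.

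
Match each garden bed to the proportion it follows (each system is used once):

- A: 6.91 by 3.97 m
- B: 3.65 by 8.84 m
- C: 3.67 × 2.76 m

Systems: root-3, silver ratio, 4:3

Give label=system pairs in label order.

A=root-3, B=silver ratio, C=4:3

Ratios: A ≈ 1.741; B ≈ 2.422; C ≈ 1.330.
Targets: root-3 ≈ 1.732; silver ratio ≈ 2.414; 4:3 ≈ 1.333.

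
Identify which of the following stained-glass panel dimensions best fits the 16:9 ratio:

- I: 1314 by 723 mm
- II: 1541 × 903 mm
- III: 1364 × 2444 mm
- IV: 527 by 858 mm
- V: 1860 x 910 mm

III

Ratios (long/short): I ≈ 1.817; II ≈ 1.707; III ≈ 1.792; IV ≈ 1.628; V ≈ 2.044.
16:9 ≈ 1.778; option III is nearest (Δ 0.014).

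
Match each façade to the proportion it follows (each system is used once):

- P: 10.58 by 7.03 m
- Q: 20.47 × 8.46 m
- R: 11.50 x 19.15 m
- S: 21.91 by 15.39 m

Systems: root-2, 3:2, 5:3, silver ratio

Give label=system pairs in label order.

P=3:2, Q=silver ratio, R=5:3, S=root-2

P = 10.58/7.03 ≈ 1.505 → 3:2 (1.500)
Q = 20.47/8.46 ≈ 2.420 → silver ratio (2.414)
R = 19.15/11.50 ≈ 1.665 → 5:3 (1.667)
S = 21.91/15.39 ≈ 1.424 → root-2 (1.414)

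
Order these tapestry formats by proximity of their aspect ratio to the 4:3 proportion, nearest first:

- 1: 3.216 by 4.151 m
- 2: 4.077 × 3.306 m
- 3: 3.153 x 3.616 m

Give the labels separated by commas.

1, 2, 3

1: 4.151/3.216 ≈ 1.291 → |1.291 − 1.333| = 0.042
2: 4.077/3.306 ≈ 1.233 → |1.233 − 1.333| = 0.100
3: 3.616/3.153 ≈ 1.147 → |1.147 − 1.333| = 0.186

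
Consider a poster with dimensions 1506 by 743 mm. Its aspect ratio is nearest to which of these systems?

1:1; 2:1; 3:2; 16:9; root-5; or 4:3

Ratio = 1506 / 743 ≈ 2.027.
Distances: 1:1 1.000 (Δ 1.027); 2:1 2.000 (Δ 0.027); 3:2 1.500 (Δ 0.527); 16:9 1.778 (Δ 0.249); root-5 2.236 (Δ 0.209); 4:3 1.333 (Δ 0.694).

2:1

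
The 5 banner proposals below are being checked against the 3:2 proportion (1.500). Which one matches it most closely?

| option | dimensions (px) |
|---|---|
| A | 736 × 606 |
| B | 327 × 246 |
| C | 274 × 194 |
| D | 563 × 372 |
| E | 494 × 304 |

Ratios (long/short): A ≈ 1.215; B ≈ 1.329; C ≈ 1.412; D ≈ 1.513; E ≈ 1.625.
3:2 ≈ 1.500; option D is nearest (Δ 0.013).

D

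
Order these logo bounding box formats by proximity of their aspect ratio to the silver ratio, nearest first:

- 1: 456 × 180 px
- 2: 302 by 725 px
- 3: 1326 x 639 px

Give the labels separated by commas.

2, 1, 3

Ratios: 1 = 456 / 180 ≈ 2.533; 2 = 725 / 302 ≈ 2.401; 3 = 1326 / 639 ≈ 2.075.
|Δ from 2.414|: 1 0.119; 2 0.013; 3 0.339.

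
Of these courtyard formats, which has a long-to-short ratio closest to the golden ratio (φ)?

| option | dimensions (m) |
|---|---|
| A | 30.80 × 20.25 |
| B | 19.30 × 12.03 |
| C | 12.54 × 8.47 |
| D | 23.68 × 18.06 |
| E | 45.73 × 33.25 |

B

Target golden ratio ≈ 1.618.
A: 1.521 (Δ0.097)  B: 1.604 (Δ0.014)  C: 1.481 (Δ0.137)  D: 1.311 (Δ0.307)  E: 1.375 (Δ0.243)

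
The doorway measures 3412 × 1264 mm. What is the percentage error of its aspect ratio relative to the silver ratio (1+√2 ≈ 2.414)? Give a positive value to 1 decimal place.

11.8%

Ratio = 3412 / 1264 ≈ 2.6994.
Ideal silver ratio ≈ 2.4142. |2.6994 − 2.4142| / 2.4142 ≈ 11.81% → 11.8%.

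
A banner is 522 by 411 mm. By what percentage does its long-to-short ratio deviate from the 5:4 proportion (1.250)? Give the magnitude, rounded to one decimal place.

Ratio = 522 / 411 ≈ 1.2701.
Ideal 5:4 = 1.2500. |1.2701 − 1.2500| / 1.2500 ≈ 1.61% → 1.6%.

1.6%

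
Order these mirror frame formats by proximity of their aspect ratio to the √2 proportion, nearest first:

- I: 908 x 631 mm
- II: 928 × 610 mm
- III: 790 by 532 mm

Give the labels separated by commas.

Ratios: I = 908 / 631 ≈ 1.439; II = 928 / 610 ≈ 1.521; III = 790 / 532 ≈ 1.485.
|Δ from 1.414|: I 0.025; II 0.107; III 0.071.

I, III, II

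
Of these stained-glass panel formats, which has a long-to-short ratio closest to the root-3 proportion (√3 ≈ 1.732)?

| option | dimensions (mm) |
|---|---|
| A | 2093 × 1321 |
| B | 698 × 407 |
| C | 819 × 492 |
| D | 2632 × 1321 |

Ratios (long/short): A ≈ 1.584; B ≈ 1.715; C ≈ 1.665; D ≈ 1.992.
root-3 ≈ 1.732; option B is nearest (Δ 0.017).

B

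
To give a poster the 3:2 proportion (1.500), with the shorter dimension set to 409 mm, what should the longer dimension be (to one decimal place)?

613.5 mm

3:2 = 1.50000.
Longer side = 409 × 1.50000 ≈ 613.500 → 613.5 mm.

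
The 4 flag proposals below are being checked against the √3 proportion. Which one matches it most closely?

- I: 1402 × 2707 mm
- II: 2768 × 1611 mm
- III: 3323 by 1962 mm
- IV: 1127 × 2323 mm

II

Target root-3 ≈ 1.732.
I: 1.931 (Δ0.199)  II: 1.718 (Δ0.014)  III: 1.694 (Δ0.038)  IV: 2.061 (Δ0.329)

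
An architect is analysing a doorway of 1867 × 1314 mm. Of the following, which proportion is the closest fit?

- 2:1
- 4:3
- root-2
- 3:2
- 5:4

Ratio = 1867 / 1314 ≈ 1.421.
Distances: 2:1 2.000 (Δ 0.579); 4:3 1.333 (Δ 0.088); root-2 1.414 (Δ 0.007); 3:2 1.500 (Δ 0.079); 5:4 1.250 (Δ 0.171).

root-2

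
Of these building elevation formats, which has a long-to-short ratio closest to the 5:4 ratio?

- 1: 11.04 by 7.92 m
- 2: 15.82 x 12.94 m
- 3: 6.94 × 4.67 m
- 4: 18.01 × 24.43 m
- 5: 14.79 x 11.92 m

5

Ratios (long/short): 1 ≈ 1.394; 2 ≈ 1.223; 3 ≈ 1.486; 4 ≈ 1.356; 5 ≈ 1.241.
5:4 ≈ 1.250; option 5 is nearest (Δ 0.009).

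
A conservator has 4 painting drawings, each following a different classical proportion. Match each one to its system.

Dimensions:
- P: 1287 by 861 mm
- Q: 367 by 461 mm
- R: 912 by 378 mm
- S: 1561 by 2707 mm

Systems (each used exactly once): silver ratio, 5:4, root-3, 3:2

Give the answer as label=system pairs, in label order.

P=3:2, Q=5:4, R=silver ratio, S=root-3

Ratios: P ≈ 1.495; Q ≈ 1.256; R ≈ 2.413; S ≈ 1.734.
Targets: silver ratio ≈ 2.414; 5:4 ≈ 1.250; root-3 ≈ 1.732; 3:2 ≈ 1.500.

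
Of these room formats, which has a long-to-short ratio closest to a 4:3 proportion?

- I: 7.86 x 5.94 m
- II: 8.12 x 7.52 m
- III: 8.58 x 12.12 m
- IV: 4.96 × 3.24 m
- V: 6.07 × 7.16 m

I

Target 4:3 ≈ 1.333.
I: 1.323 (Δ0.010)  II: 1.080 (Δ0.253)  III: 1.413 (Δ0.080)  IV: 1.531 (Δ0.198)  V: 1.180 (Δ0.153)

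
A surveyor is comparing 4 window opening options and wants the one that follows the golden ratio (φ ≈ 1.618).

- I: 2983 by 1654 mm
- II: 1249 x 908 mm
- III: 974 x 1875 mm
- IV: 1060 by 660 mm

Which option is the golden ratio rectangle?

IV

Target golden ratio ≈ 1.618.
I: 1.804 (Δ0.186)  II: 1.376 (Δ0.242)  III: 1.925 (Δ0.307)  IV: 1.606 (Δ0.012)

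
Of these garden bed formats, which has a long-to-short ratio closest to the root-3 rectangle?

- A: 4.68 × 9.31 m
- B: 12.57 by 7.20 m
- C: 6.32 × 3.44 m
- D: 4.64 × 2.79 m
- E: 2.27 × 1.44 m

Target root-3 ≈ 1.732.
A: 1.989 (Δ0.257)  B: 1.746 (Δ0.014)  C: 1.837 (Δ0.105)  D: 1.663 (Δ0.069)  E: 1.576 (Δ0.156)

B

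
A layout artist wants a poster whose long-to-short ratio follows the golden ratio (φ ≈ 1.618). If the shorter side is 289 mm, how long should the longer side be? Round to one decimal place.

467.6 mm

golden ratio ≈ 1.61803.
Longer side = 289 × 1.61803 ≈ 467.611 → 467.6 mm.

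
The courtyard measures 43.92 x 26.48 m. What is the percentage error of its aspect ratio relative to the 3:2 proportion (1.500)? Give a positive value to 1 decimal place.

Ratio = 43.92 / 26.48 ≈ 1.6586.
Ideal 3:2 = 1.5000. |1.6586 − 1.5000| / 1.5000 ≈ 10.57% → 10.6%.

10.6%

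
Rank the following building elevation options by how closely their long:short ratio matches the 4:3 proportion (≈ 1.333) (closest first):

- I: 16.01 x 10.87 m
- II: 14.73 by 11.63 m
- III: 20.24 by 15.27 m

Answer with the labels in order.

Ratios: I = 16.01 / 10.87 ≈ 1.473; II = 14.73 / 11.63 ≈ 1.267; III = 20.24 / 15.27 ≈ 1.325.
|Δ from 1.333|: I 0.140; II 0.066; III 0.008.

III, II, I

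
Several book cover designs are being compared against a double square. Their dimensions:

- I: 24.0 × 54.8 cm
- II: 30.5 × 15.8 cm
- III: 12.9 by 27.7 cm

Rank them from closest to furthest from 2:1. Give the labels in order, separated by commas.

I: 54.8/24.0 ≈ 2.283 → |2.283 − 2.000| = 0.283
II: 30.5/15.8 ≈ 1.930 → |1.930 − 2.000| = 0.070
III: 27.7/12.9 ≈ 2.147 → |2.147 − 2.000| = 0.147

II, III, I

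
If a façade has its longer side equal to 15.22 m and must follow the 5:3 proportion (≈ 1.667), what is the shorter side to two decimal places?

5:3 ≈ 1.66667.
Shorter side = 15.22 ÷ 1.66667 ≈ 9.1320 → 9.13 m.

9.13 m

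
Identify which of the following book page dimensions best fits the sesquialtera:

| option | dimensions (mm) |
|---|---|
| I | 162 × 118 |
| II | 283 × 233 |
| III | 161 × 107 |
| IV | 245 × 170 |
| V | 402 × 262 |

III

Target 3:2 ≈ 1.500.
I: 1.373 (Δ0.127)  II: 1.215 (Δ0.285)  III: 1.505 (Δ0.005)  IV: 1.441 (Δ0.059)  V: 1.534 (Δ0.034)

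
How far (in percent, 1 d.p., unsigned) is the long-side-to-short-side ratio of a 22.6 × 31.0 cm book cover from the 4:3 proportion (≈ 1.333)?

2.9%

Ratio = 31.0 / 22.6 ≈ 1.3717.
Ideal 4:3 ≈ 1.3333. |1.3717 − 1.3333| / 1.3333 ≈ 2.88% → 2.9%.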